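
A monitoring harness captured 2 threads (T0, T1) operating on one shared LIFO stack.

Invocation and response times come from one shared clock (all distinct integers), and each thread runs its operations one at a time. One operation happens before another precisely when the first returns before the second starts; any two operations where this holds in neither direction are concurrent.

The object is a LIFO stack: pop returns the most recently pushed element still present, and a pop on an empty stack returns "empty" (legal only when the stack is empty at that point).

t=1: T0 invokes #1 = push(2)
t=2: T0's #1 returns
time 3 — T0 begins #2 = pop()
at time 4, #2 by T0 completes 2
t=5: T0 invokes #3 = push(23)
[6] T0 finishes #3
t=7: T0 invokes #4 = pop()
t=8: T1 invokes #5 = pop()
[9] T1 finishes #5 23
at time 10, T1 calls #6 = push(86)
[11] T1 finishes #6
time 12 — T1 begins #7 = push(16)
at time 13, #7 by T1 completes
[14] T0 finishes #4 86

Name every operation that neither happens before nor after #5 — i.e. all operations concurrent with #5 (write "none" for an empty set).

#5 spans [8,9]: anything still running between times 8 and 9 counts as concurrent
#1 [1,2]: before
#2 [3,4]: before
#3 [5,6]: before
#4 [7,14]: concurrent
#6 [10,11]: after
#7 [12,13]: after

#4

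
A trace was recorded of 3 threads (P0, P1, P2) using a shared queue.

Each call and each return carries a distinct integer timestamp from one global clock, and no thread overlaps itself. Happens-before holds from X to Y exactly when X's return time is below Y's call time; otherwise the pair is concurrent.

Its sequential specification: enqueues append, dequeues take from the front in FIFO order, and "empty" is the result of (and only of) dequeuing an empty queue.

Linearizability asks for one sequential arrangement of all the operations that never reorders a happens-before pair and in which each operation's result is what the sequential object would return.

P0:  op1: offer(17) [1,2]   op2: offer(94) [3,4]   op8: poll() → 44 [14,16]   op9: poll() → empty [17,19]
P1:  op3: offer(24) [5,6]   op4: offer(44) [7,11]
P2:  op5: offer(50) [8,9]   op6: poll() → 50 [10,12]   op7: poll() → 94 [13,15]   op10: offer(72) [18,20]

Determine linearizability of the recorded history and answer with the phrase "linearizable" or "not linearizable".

not linearizable

the violation lands at event 12, op6's response at time 12: events 1..11 linearize, events 1..12 do not
no legal order exists: 3 real-time-consistent candidates over 6 completed queue operations, all rejected
for example op1, op2, op3, op4, op5, op6 fails at step 6: op6 poll() → 50 is not legal there
for example op1, op2, op3, op5, op4, op6 fails at step 6: op6 poll() → 50 is not legal there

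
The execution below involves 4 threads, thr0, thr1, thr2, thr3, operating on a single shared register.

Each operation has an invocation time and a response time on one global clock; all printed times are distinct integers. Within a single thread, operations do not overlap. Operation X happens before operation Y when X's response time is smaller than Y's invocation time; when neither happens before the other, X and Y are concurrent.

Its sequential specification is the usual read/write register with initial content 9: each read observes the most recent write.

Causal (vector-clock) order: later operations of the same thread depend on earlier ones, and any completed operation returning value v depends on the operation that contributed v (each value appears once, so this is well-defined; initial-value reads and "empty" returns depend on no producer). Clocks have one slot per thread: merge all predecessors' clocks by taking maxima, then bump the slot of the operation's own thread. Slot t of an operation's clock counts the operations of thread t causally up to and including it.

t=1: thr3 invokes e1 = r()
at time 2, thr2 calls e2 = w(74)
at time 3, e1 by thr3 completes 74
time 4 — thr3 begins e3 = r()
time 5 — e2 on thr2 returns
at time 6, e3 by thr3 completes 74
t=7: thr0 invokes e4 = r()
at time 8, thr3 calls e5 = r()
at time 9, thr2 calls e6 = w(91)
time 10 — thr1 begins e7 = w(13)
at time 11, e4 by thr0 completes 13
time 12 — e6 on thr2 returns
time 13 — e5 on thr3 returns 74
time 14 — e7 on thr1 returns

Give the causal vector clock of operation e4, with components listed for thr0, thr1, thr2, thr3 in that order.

(1, 1, 0, 0)

root op e2, invoked 2: fresh clock plus thr2's own tick → (0, 0, 1, 0)
root op e7, invoked 10: fresh clock plus thr1's own tick → (0, 1, 0, 0)
e1, invoked 1, takes VC(e2)=(0, 0, 1, 0) under max, adds 1 for thr3 → (0, 0, 1, 1)
e6, invoked 9, takes VC(e2)=(0, 0, 1, 0) under max, adds 1 for thr2 → (0, 0, 2, 0)
e4, invoked 7, takes VC(e7)=(0, 1, 0, 0) under max, adds 1 for thr0 → (1, 1, 0, 0)
e3, invoked 4, takes VC(e1)=(0, 0, 1, 1), VC(e2)=(0, 0, 1, 0) under max, adds 1 for thr3 → (0, 0, 1, 2)
e5, invoked 8, takes VC(e2)=(0, 0, 1, 0), VC(e3)=(0, 0, 1, 2) under max, adds 1 for thr3 → (0, 0, 1, 3)
target: VC(e4) = (1, 1, 0, 0)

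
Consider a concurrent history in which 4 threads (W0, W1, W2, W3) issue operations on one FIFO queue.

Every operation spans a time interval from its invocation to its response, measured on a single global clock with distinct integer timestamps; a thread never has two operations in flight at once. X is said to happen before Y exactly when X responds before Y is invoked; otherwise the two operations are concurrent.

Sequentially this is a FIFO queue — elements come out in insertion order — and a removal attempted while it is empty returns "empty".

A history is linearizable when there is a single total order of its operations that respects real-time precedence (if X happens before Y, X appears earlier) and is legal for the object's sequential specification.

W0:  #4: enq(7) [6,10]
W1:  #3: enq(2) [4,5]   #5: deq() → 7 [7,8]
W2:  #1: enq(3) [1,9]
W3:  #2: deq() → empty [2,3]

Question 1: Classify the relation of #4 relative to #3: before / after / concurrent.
after

#4 spans [6,10], #3 spans [4,5]
resp(#3)=5 < inv(#4)=6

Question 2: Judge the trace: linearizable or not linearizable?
not linearizable

cut after 7 events: linearizable; cut after 8 events (#5 responds, time 8): not linearizable
exhaustive check: the 3 completed FIFO queue ops admit one real-time order; illegal
no escape via the 2 pending operations (#1, #4): every completion choice fails
one such order, #2, #3, #5 (pending dropped), breaks at step 3 where #5 deq() → 7 is illegal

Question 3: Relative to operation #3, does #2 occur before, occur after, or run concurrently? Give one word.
before

#2 spans [2,3], #3 spans [4,5]
resp(#2)=3 < inv(#3)=4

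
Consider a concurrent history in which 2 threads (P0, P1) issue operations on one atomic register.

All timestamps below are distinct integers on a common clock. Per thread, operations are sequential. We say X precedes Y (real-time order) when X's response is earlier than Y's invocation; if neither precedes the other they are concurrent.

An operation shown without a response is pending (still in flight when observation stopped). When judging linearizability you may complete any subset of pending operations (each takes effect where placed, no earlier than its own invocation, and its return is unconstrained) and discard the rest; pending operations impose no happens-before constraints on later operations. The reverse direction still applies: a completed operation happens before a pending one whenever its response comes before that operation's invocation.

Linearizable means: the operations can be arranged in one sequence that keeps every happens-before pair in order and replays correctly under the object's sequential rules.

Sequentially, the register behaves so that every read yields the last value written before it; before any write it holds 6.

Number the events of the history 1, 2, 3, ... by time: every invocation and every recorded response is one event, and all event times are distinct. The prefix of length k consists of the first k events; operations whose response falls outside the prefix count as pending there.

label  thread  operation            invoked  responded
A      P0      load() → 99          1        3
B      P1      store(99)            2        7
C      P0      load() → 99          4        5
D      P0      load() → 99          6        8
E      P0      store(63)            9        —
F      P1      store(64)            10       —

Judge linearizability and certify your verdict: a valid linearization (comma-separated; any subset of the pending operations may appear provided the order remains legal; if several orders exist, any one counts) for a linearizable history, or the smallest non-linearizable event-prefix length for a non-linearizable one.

after step 1 (B store(99)): value 99
after step 2 (A load() → 99): value 99
after step 3 (C load() → 99): value 99
after step 4 (D load() → 99): value 99

linearizable — witness: B, A, C, D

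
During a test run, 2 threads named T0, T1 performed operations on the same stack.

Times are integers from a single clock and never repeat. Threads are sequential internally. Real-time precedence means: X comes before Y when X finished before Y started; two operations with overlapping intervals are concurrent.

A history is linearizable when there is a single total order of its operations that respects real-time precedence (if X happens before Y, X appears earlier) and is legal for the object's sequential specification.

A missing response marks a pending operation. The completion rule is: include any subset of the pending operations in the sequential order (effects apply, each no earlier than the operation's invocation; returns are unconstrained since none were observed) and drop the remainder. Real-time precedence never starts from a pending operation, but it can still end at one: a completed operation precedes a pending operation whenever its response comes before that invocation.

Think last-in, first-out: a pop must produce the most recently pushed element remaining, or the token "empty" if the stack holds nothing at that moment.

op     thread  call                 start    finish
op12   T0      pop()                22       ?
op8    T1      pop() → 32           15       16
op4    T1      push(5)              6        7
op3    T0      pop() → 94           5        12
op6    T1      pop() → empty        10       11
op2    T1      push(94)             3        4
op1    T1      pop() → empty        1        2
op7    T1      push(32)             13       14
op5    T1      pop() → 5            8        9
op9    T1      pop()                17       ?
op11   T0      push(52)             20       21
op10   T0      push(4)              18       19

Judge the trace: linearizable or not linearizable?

linearizable

witness order: op1, op2, op3, op4, op5, op6, op7, op8, op9, op10, op11
step 1: op1 pop() → empty — stack <>
step 2: op2 push(94) — stack <94>
step 3: op3 pop() → 94 — stack <>
step 4: op4 push(5) — stack <5>
step 5: op5 pop() → 5 — stack <>
step 6: op6 pop() → empty — stack <>
step 7: op7 push(32) — stack <32>
step 8: op8 pop() → 32 — stack <>
step 9: op9 pop() (pending, included) — stack <>
step 10: op10 push(4) — stack <4>
step 11: op11 push(52) — stack <4,52>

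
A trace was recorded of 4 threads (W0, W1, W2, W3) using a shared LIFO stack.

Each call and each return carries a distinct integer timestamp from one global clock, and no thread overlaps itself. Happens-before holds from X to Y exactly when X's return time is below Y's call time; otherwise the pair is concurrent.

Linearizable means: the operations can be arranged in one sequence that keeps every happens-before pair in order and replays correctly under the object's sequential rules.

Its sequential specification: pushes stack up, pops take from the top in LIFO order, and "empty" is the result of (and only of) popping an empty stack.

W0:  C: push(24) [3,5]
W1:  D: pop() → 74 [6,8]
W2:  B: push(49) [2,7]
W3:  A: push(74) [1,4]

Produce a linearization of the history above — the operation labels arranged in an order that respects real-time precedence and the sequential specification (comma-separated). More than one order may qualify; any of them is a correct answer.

1. B push(49), leaving stack <49>
2. C push(24), leaving stack <49,24>
3. A push(74), leaving stack <49,24,74>
4. D pop() → 74, leaving stack <49,24>

B, C, A, D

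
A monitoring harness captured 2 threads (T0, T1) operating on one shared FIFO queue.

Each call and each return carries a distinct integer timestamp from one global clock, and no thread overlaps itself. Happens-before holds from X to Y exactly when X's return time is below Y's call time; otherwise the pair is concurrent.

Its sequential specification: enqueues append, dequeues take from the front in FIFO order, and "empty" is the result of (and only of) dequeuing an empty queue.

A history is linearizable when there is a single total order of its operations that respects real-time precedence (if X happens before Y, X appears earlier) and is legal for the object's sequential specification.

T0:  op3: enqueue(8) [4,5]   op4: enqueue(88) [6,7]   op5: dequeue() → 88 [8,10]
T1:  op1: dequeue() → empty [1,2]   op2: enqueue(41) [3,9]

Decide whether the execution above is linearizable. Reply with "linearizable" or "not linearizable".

prefix check: 1..9 passes, 1..10 fails once op5's time-10 response joins
checked exhaustively: 4 real-time-consistent orders of 5 completed operations, zero legal FIFO queue replays
one such order, op1, op2, op3, op4, op5, breaks at step 5 where op5 dequeue() → 88 is illegal
one such order, op1, op3, op2, op4, op5, breaks at step 5 where op5 dequeue() → 88 is illegal

not linearizable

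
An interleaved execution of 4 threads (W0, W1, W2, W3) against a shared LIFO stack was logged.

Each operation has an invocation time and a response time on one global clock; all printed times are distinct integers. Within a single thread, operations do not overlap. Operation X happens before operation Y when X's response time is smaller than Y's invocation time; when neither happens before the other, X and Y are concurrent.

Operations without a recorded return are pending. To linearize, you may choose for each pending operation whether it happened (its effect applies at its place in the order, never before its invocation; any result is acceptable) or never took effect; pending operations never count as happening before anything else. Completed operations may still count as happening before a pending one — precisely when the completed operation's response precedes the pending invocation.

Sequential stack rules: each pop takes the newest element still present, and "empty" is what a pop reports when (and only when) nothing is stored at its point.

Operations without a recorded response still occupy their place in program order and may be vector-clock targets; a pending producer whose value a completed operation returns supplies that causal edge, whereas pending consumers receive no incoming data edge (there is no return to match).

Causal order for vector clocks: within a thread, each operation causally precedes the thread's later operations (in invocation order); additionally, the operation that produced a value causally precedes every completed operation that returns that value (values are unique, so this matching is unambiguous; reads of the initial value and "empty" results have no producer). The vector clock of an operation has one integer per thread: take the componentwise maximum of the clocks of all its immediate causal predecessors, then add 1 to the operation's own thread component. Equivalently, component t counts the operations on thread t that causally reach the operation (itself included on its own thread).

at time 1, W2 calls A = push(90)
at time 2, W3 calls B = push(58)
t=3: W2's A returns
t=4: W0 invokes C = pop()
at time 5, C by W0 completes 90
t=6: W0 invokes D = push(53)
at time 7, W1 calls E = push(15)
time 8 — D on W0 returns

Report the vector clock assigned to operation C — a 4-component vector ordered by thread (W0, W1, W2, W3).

no predecessors for B (invoked 2): W3 increments from zero → (0, 0, 0, 1)
no predecessors for A (invoked 1): W2 increments from zero → (0, 0, 1, 0)
no predecessors for E (invoked 7): W1 increments from zero → (0, 1, 0, 0)
VC(C, invoked at 4): max of VC(A)=(0, 0, 1, 0), then +1 on thread W0 → (1, 0, 1, 0)
VC(D, invoked at 6): max of VC(C)=(1, 0, 1, 0), then +1 on thread W0 → (2, 0, 1, 0)
target: VC(C) = (1, 0, 1, 0)

(1, 0, 1, 0)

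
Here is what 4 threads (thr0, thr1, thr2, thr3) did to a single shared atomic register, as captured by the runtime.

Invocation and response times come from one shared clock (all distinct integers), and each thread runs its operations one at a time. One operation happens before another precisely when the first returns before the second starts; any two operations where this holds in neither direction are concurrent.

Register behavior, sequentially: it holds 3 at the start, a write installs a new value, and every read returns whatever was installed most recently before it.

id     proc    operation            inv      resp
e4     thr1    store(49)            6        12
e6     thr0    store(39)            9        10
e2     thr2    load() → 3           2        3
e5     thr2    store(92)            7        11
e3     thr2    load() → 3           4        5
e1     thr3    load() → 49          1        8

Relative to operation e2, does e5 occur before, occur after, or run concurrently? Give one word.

after

e5 spans [7,11], e2 spans [2,3]
resp(e2)=3 < inv(e5)=7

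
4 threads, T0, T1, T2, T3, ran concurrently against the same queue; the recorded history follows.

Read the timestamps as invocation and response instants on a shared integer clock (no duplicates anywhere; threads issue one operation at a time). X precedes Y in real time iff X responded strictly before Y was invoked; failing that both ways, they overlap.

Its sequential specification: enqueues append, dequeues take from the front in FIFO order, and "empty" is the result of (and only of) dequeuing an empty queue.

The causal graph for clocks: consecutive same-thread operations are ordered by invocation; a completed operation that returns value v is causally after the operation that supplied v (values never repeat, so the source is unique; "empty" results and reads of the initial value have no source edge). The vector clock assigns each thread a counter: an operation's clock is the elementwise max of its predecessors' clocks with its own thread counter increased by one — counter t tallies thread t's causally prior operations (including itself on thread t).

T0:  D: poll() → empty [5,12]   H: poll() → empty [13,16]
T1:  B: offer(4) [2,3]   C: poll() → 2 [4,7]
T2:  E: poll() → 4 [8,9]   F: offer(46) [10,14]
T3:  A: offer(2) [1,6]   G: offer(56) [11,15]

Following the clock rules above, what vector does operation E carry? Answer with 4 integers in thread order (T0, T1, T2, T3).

no predecessors for A (invoked 1): T3 increments from zero → (0, 0, 0, 1)
no predecessors for B (invoked 2): T1 increments from zero → (0, 1, 0, 0)
no predecessors for D (invoked 5): T0 increments from zero → (1, 0, 0, 0)
G (invocation 11): componentwise max over VC(A)=(0, 0, 0, 1), +1 at T3, giving (0, 0, 0, 2)
E (invocation 8): componentwise max over VC(B)=(0, 1, 0, 0), +1 at T2, giving (0, 1, 1, 0)
H (invocation 13): componentwise max over VC(D)=(1, 0, 0, 0), +1 at T0, giving (2, 0, 0, 0)
F (invocation 10): componentwise max over VC(E)=(0, 1, 1, 0), +1 at T2, giving (0, 1, 2, 0)
C (invocation 4): componentwise max over VC(A)=(0, 0, 0, 1), VC(B)=(0, 1, 0, 0), +1 at T1, giving (0, 2, 0, 1)
target: VC(E) = (0, 1, 1, 0)

(0, 1, 1, 0)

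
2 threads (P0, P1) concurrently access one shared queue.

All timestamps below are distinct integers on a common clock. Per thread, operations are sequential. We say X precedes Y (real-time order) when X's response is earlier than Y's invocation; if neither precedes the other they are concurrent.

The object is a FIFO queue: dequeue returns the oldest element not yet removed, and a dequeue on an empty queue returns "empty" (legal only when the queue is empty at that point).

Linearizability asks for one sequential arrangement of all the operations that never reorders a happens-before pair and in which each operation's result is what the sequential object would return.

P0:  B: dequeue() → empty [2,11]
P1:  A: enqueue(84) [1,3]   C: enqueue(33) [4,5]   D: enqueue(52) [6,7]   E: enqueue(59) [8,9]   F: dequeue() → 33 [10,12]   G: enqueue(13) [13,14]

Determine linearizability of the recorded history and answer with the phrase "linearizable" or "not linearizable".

not linearizable

already the first 12 events (up to F's response at time 12) admit no linearization; the first 11 still do
6 orders of the 6 completed queue ops respect real time; none is legal
for example A, B, C, D, E, F fails at step 2: B dequeue() → empty is not legal there
for example A, C, B, D, E, F fails at step 3: B dequeue() → empty is not legal there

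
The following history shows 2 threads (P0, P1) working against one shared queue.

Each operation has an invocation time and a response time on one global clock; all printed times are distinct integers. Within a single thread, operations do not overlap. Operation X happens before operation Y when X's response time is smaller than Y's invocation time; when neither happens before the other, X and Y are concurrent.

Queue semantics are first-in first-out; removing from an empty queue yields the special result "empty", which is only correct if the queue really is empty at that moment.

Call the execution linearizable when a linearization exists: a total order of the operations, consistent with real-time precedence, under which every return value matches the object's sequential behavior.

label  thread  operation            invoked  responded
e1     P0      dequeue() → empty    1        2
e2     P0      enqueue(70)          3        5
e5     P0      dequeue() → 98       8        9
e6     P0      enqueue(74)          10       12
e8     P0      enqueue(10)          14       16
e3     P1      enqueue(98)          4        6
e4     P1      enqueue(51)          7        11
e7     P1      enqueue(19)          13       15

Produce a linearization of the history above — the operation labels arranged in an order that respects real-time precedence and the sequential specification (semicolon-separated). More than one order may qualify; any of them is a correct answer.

e1; e3; e2; e4; e5; e6; e7; e8

1. e1 dequeue() → empty, leaving queue <>
2. e3 enqueue(98), leaving queue <98>
3. e2 enqueue(70), leaving queue <98,70>
4. e4 enqueue(51), leaving queue <98,70,51>
5. e5 dequeue() → 98, leaving queue <70,51>
6. e6 enqueue(74), leaving queue <70,51,74>
7. e7 enqueue(19), leaving queue <70,51,74,19>
8. e8 enqueue(10), leaving queue <70,51,74,19,10>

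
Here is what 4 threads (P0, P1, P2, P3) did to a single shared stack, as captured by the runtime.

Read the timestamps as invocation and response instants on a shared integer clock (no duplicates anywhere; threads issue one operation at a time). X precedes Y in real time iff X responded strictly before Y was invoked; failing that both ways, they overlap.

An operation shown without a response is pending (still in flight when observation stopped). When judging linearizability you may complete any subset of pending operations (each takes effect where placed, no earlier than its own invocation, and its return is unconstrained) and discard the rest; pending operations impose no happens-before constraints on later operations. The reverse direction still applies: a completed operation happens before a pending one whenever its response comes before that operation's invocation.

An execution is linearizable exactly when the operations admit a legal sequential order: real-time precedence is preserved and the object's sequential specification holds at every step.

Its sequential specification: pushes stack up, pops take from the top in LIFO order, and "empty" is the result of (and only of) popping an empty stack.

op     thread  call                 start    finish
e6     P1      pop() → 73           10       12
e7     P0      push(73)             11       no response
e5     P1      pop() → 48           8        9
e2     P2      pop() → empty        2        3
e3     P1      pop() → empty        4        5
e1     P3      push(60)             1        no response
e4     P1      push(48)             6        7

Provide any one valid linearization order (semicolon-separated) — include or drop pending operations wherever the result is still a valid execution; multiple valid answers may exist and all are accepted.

e2; e3; e1; e4; e5; e7; e6

step 1: e2 pop() → empty — stack <>
step 2: e3 pop() → empty — stack <>
step 3: e1 push(60) (pending, included) — stack <60>
step 4: e4 push(48) — stack <60,48>
step 5: e5 pop() → 48 — stack <60>
step 6: e7 push(73) (pending, included) — stack <60,73>
step 7: e6 pop() → 73 — stack <60>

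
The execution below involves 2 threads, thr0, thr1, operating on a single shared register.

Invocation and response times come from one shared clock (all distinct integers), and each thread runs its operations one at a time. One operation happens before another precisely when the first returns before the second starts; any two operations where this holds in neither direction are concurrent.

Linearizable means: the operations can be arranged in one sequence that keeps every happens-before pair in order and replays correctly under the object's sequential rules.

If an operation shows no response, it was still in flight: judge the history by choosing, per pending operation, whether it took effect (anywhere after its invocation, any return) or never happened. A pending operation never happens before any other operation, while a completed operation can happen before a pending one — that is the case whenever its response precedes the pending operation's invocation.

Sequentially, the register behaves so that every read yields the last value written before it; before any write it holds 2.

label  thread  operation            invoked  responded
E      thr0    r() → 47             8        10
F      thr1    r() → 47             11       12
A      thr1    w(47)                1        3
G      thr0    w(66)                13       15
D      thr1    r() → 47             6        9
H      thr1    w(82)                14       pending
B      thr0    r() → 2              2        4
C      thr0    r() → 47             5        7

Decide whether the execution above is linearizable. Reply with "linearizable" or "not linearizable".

a witness: B, A, C, D, E, F, G
step 1: B r() → 2 — value 2
step 2: A w(47) — value 47
step 3: C r() → 47 — value 47
step 4: D r() → 47 — value 47
step 5: E r() → 47 — value 47
step 6: F r() → 47 — value 47
step 7: G w(66) — value 66

linearizable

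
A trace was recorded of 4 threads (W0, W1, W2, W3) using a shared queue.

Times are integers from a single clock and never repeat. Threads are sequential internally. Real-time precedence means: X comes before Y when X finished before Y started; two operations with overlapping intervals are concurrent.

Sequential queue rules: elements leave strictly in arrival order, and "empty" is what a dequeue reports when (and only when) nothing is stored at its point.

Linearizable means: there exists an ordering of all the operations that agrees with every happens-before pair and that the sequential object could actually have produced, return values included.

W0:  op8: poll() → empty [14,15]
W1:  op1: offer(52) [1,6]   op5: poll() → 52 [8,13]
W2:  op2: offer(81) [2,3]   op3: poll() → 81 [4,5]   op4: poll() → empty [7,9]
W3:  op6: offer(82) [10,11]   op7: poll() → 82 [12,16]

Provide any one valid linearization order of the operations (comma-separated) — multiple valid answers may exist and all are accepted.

op2, op1, op3, op5, op4, op6, op7, op8

1. op2 offer(81), leaving queue <81>
2. op1 offer(52), leaving queue <81,52>
3. op3 poll() → 81, leaving queue <52>
4. op5 poll() → 52, leaving queue <>
5. op4 poll() → empty, leaving queue <>
6. op6 offer(82), leaving queue <82>
7. op7 poll() → 82, leaving queue <>
8. op8 poll() → empty, leaving queue <>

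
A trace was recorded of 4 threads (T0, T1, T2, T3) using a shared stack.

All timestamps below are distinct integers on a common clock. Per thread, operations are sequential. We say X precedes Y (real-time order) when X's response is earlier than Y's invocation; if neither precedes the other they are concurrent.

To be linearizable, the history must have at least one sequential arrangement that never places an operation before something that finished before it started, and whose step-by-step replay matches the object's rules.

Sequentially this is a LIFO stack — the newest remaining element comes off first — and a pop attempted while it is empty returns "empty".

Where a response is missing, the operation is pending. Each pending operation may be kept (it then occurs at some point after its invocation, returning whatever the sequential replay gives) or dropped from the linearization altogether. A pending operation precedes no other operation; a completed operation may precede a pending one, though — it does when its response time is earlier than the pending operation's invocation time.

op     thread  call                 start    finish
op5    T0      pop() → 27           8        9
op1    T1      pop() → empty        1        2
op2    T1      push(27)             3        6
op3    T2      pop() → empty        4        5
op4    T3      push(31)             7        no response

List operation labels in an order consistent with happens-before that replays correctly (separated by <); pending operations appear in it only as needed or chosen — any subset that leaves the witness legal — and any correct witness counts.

op1 < op3 < op2 < op5

1. op1 pop() → empty, leaving stack <>
2. op3 pop() → empty, leaving stack <>
3. op2 push(27), leaving stack <27>
4. op5 pop() → 27, leaving stack <>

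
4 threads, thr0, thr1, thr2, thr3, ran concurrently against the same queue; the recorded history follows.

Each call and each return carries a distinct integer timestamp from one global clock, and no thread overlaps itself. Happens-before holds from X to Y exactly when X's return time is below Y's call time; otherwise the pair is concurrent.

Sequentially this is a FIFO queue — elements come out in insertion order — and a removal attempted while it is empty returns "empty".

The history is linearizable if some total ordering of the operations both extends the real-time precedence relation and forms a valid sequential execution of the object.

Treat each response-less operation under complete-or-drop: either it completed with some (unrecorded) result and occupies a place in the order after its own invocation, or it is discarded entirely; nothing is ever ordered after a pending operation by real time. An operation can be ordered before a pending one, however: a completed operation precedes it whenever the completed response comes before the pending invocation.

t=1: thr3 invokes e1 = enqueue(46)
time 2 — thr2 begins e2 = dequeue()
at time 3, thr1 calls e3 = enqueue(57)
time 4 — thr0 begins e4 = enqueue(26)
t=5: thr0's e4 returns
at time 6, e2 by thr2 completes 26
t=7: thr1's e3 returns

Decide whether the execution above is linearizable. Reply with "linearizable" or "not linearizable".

witness order: e4, e1, e2, e3
1. e4 enqueue(26), leaving queue <26>
2. e1 enqueue(46) (pending, included), leaving queue <26,46>
3. e2 dequeue() → 26, leaving queue <46>
4. e3 enqueue(57), leaving queue <46,57>

linearizable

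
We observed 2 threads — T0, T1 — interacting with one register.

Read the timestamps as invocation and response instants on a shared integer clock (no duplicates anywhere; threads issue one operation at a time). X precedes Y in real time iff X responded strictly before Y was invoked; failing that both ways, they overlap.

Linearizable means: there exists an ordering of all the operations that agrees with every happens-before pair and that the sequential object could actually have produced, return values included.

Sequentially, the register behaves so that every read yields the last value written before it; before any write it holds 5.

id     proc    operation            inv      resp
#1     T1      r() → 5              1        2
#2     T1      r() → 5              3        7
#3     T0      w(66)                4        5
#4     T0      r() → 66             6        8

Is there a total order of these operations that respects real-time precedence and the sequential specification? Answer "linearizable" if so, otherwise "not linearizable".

a witness: #1, #2, #3, #4
1. #1 r() → 5, leaving value 5
2. #2 r() → 5, leaving value 5
3. #3 w(66), leaving value 66
4. #4 r() → 66, leaving value 66

linearizable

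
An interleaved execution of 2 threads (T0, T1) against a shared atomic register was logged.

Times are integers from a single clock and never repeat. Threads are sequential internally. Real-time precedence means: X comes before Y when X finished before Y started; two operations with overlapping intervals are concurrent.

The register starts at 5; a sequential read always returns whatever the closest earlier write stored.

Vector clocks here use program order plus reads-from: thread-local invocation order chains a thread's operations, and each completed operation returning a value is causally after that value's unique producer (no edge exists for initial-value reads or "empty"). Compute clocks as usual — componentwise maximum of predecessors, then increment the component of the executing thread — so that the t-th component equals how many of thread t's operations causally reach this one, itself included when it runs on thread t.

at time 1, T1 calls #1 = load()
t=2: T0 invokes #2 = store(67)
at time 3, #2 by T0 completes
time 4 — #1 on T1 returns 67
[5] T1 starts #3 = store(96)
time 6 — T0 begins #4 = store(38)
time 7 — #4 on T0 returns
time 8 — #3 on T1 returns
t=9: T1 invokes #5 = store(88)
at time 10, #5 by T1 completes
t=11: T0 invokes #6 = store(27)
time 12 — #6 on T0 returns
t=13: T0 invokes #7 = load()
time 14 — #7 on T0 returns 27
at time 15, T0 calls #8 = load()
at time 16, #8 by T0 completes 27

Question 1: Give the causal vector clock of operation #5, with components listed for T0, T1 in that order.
Answer: (1, 3)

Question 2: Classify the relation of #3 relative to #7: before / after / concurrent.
Answer: before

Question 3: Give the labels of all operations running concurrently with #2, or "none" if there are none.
Answer: #1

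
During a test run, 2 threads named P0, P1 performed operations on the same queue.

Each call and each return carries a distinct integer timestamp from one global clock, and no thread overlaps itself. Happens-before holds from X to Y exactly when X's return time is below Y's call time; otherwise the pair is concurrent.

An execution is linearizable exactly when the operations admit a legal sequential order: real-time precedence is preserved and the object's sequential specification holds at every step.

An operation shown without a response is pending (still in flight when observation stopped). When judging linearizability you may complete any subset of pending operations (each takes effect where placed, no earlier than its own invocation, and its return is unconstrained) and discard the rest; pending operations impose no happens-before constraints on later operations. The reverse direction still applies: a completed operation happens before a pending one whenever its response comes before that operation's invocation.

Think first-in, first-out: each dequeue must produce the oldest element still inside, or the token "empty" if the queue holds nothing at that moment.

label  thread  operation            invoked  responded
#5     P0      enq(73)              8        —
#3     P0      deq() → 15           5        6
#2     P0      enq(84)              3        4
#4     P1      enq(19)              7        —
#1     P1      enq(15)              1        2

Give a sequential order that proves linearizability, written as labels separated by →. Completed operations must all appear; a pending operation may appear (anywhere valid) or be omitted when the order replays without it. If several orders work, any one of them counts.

#1 → #2 → #3

1. #1 enq(15), leaving queue <15>
2. #2 enq(84), leaving queue <15,84>
3. #3 deq() → 15, leaving queue <84>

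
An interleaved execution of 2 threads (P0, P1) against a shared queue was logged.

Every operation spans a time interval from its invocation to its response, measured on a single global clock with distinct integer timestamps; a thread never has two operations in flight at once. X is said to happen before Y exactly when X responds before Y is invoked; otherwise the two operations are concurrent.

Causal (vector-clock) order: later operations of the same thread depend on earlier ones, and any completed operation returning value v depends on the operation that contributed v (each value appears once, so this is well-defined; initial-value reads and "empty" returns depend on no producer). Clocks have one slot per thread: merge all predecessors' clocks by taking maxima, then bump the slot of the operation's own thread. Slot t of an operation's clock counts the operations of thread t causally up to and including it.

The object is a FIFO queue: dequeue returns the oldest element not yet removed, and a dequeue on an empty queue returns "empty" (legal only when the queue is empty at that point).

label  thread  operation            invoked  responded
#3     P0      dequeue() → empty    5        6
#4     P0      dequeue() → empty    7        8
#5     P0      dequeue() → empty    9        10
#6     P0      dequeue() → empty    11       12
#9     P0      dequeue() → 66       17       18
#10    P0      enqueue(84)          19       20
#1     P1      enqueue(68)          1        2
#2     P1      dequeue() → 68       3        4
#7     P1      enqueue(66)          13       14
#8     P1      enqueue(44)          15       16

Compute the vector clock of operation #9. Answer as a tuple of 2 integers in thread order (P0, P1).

no predecessors for #1 (invoked 1): P1 increments from zero → (0, 1)
no predecessors for #3 (invoked 5): P0 increments from zero → (1, 0)
VC(#2, invoked at 3): max of VC(#1)=(0, 1), then +1 on thread P1 → (0, 2)
VC(#4, invoked at 7): max of VC(#3)=(1, 0), then +1 on thread P0 → (2, 0)
VC(#7, invoked at 13): max of VC(#2)=(0, 2), then +1 on thread P1 → (0, 3)
VC(#5, invoked at 9): max of VC(#4)=(2, 0), then +1 on thread P0 → (3, 0)
VC(#8, invoked at 15): max of VC(#7)=(0, 3), then +1 on thread P1 → (0, 4)
VC(#6, invoked at 11): max of VC(#5)=(3, 0), then +1 on thread P0 → (4, 0)
VC(#9, invoked at 17): max of VC(#6)=(4, 0), VC(#7)=(0, 3), then +1 on thread P0 → (5, 3)
VC(#10, invoked at 19): max of VC(#9)=(5, 3), then +1 on thread P0 → (6, 3)
target: VC(#9) = (5, 3)

(5, 3)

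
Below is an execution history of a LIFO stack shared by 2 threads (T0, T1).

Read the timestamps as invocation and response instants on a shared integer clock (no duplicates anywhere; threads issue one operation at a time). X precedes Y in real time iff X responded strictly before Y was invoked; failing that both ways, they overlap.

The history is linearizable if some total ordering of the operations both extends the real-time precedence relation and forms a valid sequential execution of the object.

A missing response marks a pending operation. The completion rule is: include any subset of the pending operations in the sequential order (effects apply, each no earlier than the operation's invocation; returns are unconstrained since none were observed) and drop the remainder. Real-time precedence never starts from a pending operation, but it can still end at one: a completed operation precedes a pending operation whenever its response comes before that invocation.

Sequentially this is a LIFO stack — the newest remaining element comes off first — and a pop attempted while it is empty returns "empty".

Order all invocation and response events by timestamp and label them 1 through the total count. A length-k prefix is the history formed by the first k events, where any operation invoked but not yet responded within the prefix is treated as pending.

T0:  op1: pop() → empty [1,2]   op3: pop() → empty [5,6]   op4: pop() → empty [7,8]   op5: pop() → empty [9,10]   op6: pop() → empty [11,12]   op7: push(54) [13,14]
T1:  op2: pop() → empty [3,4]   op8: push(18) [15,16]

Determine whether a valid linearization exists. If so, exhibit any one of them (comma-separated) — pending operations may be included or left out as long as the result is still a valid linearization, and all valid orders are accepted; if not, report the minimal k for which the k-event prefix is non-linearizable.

step 1: op1 pop() → empty — stack <>
step 2: op2 pop() → empty — stack <>
step 3: op3 pop() → empty — stack <>
step 4: op4 pop() → empty — stack <>
step 5: op5 pop() → empty — stack <>
step 6: op6 pop() → empty — stack <>
step 7: op7 push(54) — stack <54>
step 8: op8 push(18) — stack <54,18>

linearizable — witness: op1, op2, op3, op4, op5, op6, op7, op8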